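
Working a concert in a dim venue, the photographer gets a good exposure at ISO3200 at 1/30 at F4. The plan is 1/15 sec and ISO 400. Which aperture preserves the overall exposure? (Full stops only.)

f/2

Shutter speed: 1/30 → 1/15 — 1 stop longer (brighter).
ISO: 3200 → 1600 → 800 → 400 — 3 stops dropped (darker).
Net change so far: 2 stops darker. Offset with the aperture: f/4 → f/2.8 → f/2.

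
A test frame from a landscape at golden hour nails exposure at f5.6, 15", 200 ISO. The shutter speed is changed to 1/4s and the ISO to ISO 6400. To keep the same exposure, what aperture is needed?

Shutter speed: 15 → 8 → 4 → 2 → 1 → 1/2 → 1/4 — 6 stops faster (darker).
ISO: 200 → 400 → 800 → 1600 → 3200 → 6400 — 5 stops raised (brighter).
Net change so far: 1 stop darker. Offset with the aperture: f/5.6 → f/4.

f/4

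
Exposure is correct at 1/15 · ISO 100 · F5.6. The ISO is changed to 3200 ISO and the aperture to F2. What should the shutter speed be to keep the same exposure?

ISO: 100 → 200 → 400 → 800 → 1600 → 3200 — 5 stops raised (brighter).
Aperture: f/5.6 → f/4 → f/2.8 → f/2 — 3 stops larger aperture (brighter).
Net change so far: 8 stops brighter. Offset with the shutter speed: 1/15 → 1/30 → 1/60 → 1/125 → 1/250 → 1/500 → 1/1000 → 1/2000 → 1/4000.

1/4000s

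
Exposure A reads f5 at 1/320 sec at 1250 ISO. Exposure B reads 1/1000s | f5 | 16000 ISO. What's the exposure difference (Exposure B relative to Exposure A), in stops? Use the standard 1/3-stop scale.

Aperture: unchanged.
Shutter speed: 1/320 → 1/400 → 1/500 → 1/640 → 1/800 → 1/1000 — 1 2/3 stops shorter (darker).
ISO: 1250 → 1600 → 2000 → 2500 → 3200 → 4000 → 5000 → 6400 → 8000 → 10000 → 12800 → 16000 — 3 2/3 stops higher (brighter).
Net: −1 2/3 +3 2/3 = +2 stops.

2 stops brighter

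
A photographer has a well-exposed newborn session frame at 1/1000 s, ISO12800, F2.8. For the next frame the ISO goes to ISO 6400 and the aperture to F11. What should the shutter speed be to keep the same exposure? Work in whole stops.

ISO: 12800 → 6400 — 1 stop dropped (darker).
Aperture: f/2.8 → f/4 → f/5.6 → f/8 → f/11 — 4 stops stopped down (darker).
Net change so far: 5 stops darker. Offset with the shutter speed: 1/1000 → 1/500 → 1/250 → 1/125 → 1/60 → 1/30.

1/30s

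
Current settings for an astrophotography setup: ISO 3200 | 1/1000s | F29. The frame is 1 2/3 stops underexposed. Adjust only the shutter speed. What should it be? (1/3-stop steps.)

Underexposed by 1 2/3 stops → need 1 2/3 stops brighter.
Shutter speed: 1/1000 → 1/800 → 1/640 → 1/500 → 1/400 → 1/320.

1/320s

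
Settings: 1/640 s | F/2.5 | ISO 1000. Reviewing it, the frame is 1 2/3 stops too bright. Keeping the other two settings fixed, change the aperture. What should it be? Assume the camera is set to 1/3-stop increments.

f/4.5

Overexposed by 1 2/3 stops → need 1 2/3 stops darker.
Aperture: f/2.5 → f/2.8 → f/3.2 → f/3.5 → f/4 → f/4.5.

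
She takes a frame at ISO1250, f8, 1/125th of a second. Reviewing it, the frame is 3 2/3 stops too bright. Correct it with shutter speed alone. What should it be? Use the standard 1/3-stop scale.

1/1600s

Overexposed by 3 2/3 stops → need 3 2/3 stops darker.
Shutter speed: 1/125 → 1/160 → 1/200 → 1/250 → 1/320 → 1/400 → 1/500 → 1/640 → 1/800 → 1/1000 → 1/1250 → 1/1600.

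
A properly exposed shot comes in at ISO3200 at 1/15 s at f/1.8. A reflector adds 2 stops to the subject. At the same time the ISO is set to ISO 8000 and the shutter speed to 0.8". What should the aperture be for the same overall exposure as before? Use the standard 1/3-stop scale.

f/20

Scene light: 2 stops brighter.
ISO: 3200 → 4000 → 5000 → 6400 → 8000 — 1 1/3 stops raised (brighter).
Shutter speed: 1/15 → 1/13 → 1/10 → 1/8 → 1/6 → 1/5 → 1/4 → 0.3 → 0.4 → 0.5 → 0.6 → 0.8 — 3 2/3 stops longer (brighter).
Net so far: 7 stops brighter. Aperture: f/1.8 → f/2 → f/2.2 → f/2.5 → f/2.8 → f/3.2 → f/3.5 → f/4 → f/4.5 → f/5 → f/5.6 → f/6.3 → f/7.1 → f/8 → f/9 → f/10 → f/11 → f/13 → f/14 → f/16 → f/18 → f/20.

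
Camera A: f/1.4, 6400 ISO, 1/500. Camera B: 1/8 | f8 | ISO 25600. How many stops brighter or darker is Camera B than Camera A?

3 stops brighter

Aperture: f/1.4 → f/2 → f/2.8 → f/4 → f/5.6 → f/8 — 5 stops smaller aperture (darker).
Shutter speed: 1/500 → 1/250 → 1/125 → 1/60 → 1/30 → 1/15 → 1/8 — 6 stops slower (brighter).
ISO: 6400 → 12800 → 25600 — 2 stops raised (brighter).
Net: −5 +6 +2 = +3 stops.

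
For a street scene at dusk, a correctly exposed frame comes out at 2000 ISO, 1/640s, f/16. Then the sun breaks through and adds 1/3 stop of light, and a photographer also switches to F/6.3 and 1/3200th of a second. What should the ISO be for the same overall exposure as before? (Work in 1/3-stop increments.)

ISO 1250

Scene light: 1/3 stop brighter.
Aperture: f/16 → f/14 → f/13 → f/11 → f/10 → f/9 → f/8 → f/7.1 → f/6.3 — 2 2/3 stops larger aperture (brighter).
Shutter speed: 1/640 → 1/800 → 1/1000 → 1/1250 → 1/1600 → 1/2000 → 1/2500 → 1/3200 — 2 1/3 stops faster (darker).
Net so far: 2/3 stop brighter. ISO: 2000 → 1600 → 1250.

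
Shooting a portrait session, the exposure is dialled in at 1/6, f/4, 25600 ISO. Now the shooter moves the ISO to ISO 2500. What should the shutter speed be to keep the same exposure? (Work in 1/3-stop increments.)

ISO: 25600 → 20000 → 16000 → 12800 → 10000 → 8000 → 6400 → 5000 → 4000 → 3200 → 2500 — 3 1/3 stops lower (darker).
Need 3 1/3 stops brighter from the shutter speed: 1/6 → 1/5 → 1/4 → 0.3 → 0.4 → 0.5 → 0.6 → 0.8 → 1 → 1.3 → 1.6.

1.6 s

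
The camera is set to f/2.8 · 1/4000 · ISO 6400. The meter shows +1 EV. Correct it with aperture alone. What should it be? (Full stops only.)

f/4

Overexposed by 1 stop → need 1 stop darker.
Aperture: f/2.8 → f/4.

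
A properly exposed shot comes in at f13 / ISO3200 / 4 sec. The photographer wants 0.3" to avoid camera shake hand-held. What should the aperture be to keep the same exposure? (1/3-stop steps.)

f/3.5

Shutter speed: 4 → 3.2 → 2.5 → 2 → 1.6 → 1.3 → 1 → 0.8 → 0.6 → 0.5 → 0.4 → 0.3 — 3 2/3 stops faster (darker).
Need 3 2/3 stops brighter from the aperture: f/13 → f/11 → f/10 → f/9 → f/8 → f/7.1 → f/6.3 → f/5.6 → f/5 → f/4.5 → f/4 → f/3.5.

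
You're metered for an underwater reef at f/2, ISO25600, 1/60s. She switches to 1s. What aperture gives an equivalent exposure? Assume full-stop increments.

f/16

Shutter speed: 1/60 → 1/30 → 1/15 → 1/8 → 1/4 → 1/2 → 1 — 6 stops slower (brighter).
Need 6 stops darker from the aperture: f/2 → f/2.8 → f/4 → f/5.6 → f/8 → f/11 → f/16.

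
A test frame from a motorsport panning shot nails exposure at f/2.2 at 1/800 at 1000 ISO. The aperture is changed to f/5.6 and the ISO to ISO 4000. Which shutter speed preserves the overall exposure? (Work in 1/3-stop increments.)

1/500s

Aperture: f/2.2 → f/2.5 → f/2.8 → f/3.2 → f/3.5 → f/4 → f/4.5 → f/5 → f/5.6 — 2 2/3 stops stopped down (darker).
ISO: 1000 → 1250 → 1600 → 2000 → 2500 → 3200 → 4000 — 2 stops higher (brighter).
Net change so far: 2/3 stop darker. Offset with the shutter speed: 1/800 → 1/640 → 1/500.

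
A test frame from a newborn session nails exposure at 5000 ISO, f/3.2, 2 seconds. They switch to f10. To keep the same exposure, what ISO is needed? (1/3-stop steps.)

ISO 51200

Aperture: f/3.2 → f/3.5 → f/4 → f/4.5 → f/5 → f/5.6 → f/6.3 → f/7.1 → f/8 → f/9 → f/10 — 3 1/3 stops stopped down (darker).
Need 3 1/3 stops brighter from the ISO: 5000 → 6400 → 8000 → 10000 → 12800 → 16000 → 20000 → 25600 → 32000 → 40000 → 51200.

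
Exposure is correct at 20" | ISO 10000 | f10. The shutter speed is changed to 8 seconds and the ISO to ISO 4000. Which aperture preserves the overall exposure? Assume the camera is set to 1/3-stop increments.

Shutter speed: 20 → 15 → 13 → 10 → 8 — 1 1/3 stops shorter (darker).
ISO: 10000 → 8000 → 6400 → 5000 → 4000 — 1 1/3 stops dropped (darker).
Net change so far: 2 2/3 stops darker. Offset with the aperture: f/10 → f/9 → f/8 → f/7.1 → f/6.3 → f/5.6 → f/5 → f/4.5 → f/4.

f/4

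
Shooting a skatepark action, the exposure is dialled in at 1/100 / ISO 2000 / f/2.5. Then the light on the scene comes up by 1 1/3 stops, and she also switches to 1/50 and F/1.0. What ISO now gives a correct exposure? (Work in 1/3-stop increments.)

ISO 64

Scene light: 1 1/3 stops brighter.
Shutter speed: 1/100 → 1/80 → 1/60 → 1/50 — 1 stop longer (brighter).
Aperture: f/2.5 → f/2.2 → f/2 → f/1.8 → f/1.6 → f/1.4 → f/1.2 → f/1.1 → f/1.0 — 2 2/3 stops larger aperture (brighter).
Net so far: 5 stops brighter. ISO: 2000 → 1600 → 1250 → 1000 → 800 → 640 → 500 → 400 → 320 → 250 → 200 → 160 → 125 → 100 → 80 → 64.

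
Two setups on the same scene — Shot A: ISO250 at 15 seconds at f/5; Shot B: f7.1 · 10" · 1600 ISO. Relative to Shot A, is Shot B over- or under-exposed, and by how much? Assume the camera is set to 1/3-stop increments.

Aperture: f/5 → f/5.6 → f/6.3 → f/7.1 — 1 stop smaller aperture (darker).
Shutter speed: 15 → 13 → 10 — 2/3 stop shorter (darker).
ISO: 250 → 320 → 400 → 500 → 640 → 800 → 1000 → 1250 → 1600 — 2 2/3 stops raised (brighter).
Net: −1 −2/3 +2 2/3 = +1 stop.

1 stop brighter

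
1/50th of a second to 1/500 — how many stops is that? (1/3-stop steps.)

3 1/3 stops

1/50 → 1/60 → 1/80 → 1/100 → 1/125 → 1/160 → 1/200 → 1/250 → 1/320 → 1/400 → 1/500 — count the steps: 10 third-stops = 3 1/3 stops.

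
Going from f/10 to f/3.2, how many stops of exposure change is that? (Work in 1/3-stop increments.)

3 1/3 stops

f/10 → f/9 → f/8 → f/7.1 → f/6.3 → f/5.6 → f/5 → f/4.5 → f/4 → f/3.5 → f/3.2 — count the steps: 10 third-stops = 3 1/3 stops.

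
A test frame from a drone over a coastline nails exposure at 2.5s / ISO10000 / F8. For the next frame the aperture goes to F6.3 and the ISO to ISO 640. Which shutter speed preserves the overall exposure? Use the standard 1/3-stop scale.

25 s

Aperture: f/8 → f/7.1 → f/6.3 — 2/3 stop wider (brighter).
ISO: 10000 → 8000 → 6400 → 5000 → 4000 → 3200 → 2500 → 2000 → 1600 → 1250 → 1000 → 800 → 640 — 4 stops lower (darker).
Net change so far: 3 1/3 stops darker. Offset with the shutter speed: 2.5 → 3.2 → 4 → 5 → 6 → 8 → 10 → 13 → 15 → 20 → 25.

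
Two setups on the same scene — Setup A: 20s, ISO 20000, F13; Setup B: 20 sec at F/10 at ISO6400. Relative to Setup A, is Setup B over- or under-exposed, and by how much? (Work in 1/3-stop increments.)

1 stop darker

Aperture: f/13 → f/11 → f/10 — 2/3 stop opened up (brighter).
Shutter speed: unchanged.
ISO: 20000 → 16000 → 12800 → 10000 → 8000 → 6400 — 1 2/3 stops dropped (darker).
Net: +2/3 −1 2/3 = −1 stop.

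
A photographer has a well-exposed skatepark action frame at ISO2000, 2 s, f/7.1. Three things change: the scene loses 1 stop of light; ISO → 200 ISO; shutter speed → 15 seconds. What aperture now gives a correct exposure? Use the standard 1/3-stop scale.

f/4.5

Scene light: 1 stop darker.
ISO: 2000 → 1600 → 1250 → 1000 → 800 → 640 → 500 → 400 → 320 → 250 → 200 — 3 1/3 stops lower (darker).
Shutter speed: 2 → 2.5 → 3.2 → 4 → 5 → 6 → 8 → 10 → 13 → 15 — 3 stops slower (brighter).
Net so far: 1 1/3 stops darker. Aperture: f/7.1 → f/6.3 → f/5.6 → f/5 → f/4.5.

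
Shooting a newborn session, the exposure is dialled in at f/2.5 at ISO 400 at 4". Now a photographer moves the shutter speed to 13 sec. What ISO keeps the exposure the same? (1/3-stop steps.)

ISO 125

Shutter speed: 4 → 5 → 6 → 8 → 10 → 13 — 1 2/3 stops slower (brighter).
Need 1 2/3 stops darker from the ISO: 400 → 320 → 250 → 200 → 160 → 125.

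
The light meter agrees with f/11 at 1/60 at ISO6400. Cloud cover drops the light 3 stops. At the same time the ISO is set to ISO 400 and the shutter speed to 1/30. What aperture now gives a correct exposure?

Scene light: 3 stops darker.
ISO: 6400 → 3200 → 1600 → 800 → 400 — 4 stops lower (darker).
Shutter speed: 1/60 → 1/30 — 1 stop slower (brighter).
Net so far: 6 stops darker. Aperture: f/11 → f/8 → f/5.6 → f/4 → f/2.8 → f/2 → f/1.4.

f/1.4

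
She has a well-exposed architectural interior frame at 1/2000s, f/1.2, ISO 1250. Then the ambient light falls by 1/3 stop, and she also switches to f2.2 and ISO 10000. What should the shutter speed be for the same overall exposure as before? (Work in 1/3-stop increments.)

1/4000s

Scene light: 1/3 stop darker.
Aperture: f/1.2 → f/1.4 → f/1.6 → f/1.8 → f/2 → f/2.2 — 1 2/3 stops narrower (darker).
ISO: 1250 → 1600 → 2000 → 2500 → 3200 → 4000 → 5000 → 6400 → 8000 → 10000 — 3 stops raised (brighter).
Net so far: 1 stop brighter. Shutter speed: 1/2000 → 1/2500 → 1/3200 → 1/4000.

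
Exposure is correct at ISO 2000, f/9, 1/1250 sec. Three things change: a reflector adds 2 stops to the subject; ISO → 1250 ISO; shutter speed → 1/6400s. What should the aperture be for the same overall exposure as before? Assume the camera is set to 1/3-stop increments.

f/6.3

Scene light: 2 stops brighter.
ISO: 2000 → 1600 → 1250 — 2/3 stop lower (darker).
Shutter speed: 1/1250 → 1/1600 → 1/2000 → 1/2500 → 1/3200 → 1/4000 → 1/5000 → 1/6400 — 2 1/3 stops shorter (darker).
Net so far: 1 stop darker. Aperture: f/9 → f/8 → f/7.1 → f/6.3.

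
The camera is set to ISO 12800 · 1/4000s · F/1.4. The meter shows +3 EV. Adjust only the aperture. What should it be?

f/4

Overexposed by 3 stops → need 3 stops darker.
Aperture: f/1.4 → f/2 → f/2.8 → f/4.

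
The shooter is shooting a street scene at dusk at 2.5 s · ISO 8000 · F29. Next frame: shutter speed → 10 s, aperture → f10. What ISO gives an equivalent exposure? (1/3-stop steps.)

Shutter speed: 2.5 → 3.2 → 4 → 5 → 6 → 8 → 10 — 2 stops slower (brighter).
Aperture: f/29 → f/25 → f/22 → f/20 → f/18 → f/16 → f/14 → f/13 → f/11 → f/10 — 3 stops opened up (brighter).
Net change so far: 5 stops brighter. Offset with the ISO: 8000 → 6400 → 5000 → 4000 → 3200 → 2500 → 2000 → 1600 → 1250 → 1000 → 800 → 640 → 500 → 400 → 320 → 250.

ISO 250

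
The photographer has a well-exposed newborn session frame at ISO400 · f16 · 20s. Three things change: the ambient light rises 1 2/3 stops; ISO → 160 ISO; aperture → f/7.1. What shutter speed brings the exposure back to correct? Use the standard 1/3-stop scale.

3.2 s

Scene light: 1 2/3 stops brighter.
ISO: 400 → 320 → 250 → 200 → 160 — 1 1/3 stops dropped (darker).
Aperture: f/16 → f/14 → f/13 → f/11 → f/10 → f/9 → f/8 → f/7.1 — 2 1/3 stops wider (brighter).
Net so far: 2 2/3 stops brighter. Shutter speed: 20 → 15 → 13 → 10 → 8 → 6 → 5 → 4 → 3.2.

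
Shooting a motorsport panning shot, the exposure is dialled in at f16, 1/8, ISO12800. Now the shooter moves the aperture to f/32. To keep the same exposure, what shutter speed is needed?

Aperture: f/16 → f/22 → f/32 — 2 stops narrower (darker).
Need 2 stops brighter from the shutter speed: 1/8 → 1/4 → 1/2.

1/2s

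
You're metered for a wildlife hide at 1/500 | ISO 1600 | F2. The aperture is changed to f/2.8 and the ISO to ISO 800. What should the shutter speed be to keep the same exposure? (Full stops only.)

Aperture: f/2 → f/2.8 — 1 stop smaller aperture (darker).
ISO: 1600 → 800 — 1 stop dropped (darker).
Net change so far: 2 stops darker. Offset with the shutter speed: 1/500 → 1/250 → 1/125.

1/125s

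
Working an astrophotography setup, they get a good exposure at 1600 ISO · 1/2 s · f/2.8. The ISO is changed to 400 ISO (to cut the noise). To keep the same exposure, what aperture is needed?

f/1.4

ISO: 1600 → 800 → 400 — 2 stops dropped (darker).
Need 2 stops brighter from the aperture: f/2.8 → f/2 → f/1.4.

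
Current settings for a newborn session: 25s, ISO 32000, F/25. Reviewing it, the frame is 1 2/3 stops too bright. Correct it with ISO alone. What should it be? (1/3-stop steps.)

ISO 10000

Overexposed by 1 2/3 stops → need 1 2/3 stops darker.
ISO: 32000 → 25600 → 20000 → 16000 → 12800 → 10000.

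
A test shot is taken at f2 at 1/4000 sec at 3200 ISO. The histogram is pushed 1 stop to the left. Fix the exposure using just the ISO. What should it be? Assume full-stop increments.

ISO 6400

Underexposed by 1 stop → need 1 stop brighter.
ISO: 3200 → 6400.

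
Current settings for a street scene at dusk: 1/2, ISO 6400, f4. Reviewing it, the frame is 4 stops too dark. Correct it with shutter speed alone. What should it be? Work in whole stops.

Underexposed by 4 stops → need 4 stops brighter.
Shutter speed: 1/2 → 1 → 2 → 4 → 8.

8 s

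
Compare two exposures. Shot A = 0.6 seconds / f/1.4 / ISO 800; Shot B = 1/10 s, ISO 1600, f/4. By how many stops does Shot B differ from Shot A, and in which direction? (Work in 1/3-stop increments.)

4 2/3 stops darker

Aperture: f/1.4 → f/1.6 → f/1.8 → f/2 → f/2.2 → f/2.5 → f/2.8 → f/3.2 → f/3.5 → f/4 — 3 stops narrower (darker).
Shutter speed: 0.6 → 0.5 → 0.4 → 0.3 → 1/4 → 1/5 → 1/6 → 1/8 → 1/10 — 2 2/3 stops faster (darker).
ISO: 800 → 1000 → 1250 → 1600 — 1 stop raised (brighter).
Net: −3 −2 2/3 +1 = −4 2/3 stops.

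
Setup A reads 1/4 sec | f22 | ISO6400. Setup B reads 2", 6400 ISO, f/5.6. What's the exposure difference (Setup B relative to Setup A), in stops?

Aperture: f/22 → f/16 → f/11 → f/8 → f/5.6 — 4 stops wider (brighter).
Shutter speed: 1/4 → 1/2 → 1 → 2 — 3 stops longer (brighter).
ISO: unchanged.
Net: +4 +3 = +7 stops.

7 stops brighter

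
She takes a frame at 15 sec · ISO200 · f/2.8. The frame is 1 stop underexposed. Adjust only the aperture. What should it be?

f/2

Underexposed by 1 stop → need 1 stop brighter.
Aperture: f/2.8 → f/2.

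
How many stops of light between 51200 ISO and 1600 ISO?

5 stops

51200 → 25600 → 12800 → 6400 → 3200 → 1600 — count the steps: 5 stops.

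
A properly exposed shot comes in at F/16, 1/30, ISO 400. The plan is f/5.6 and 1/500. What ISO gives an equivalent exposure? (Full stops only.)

ISO 800

Aperture: f/16 → f/11 → f/8 → f/5.6 — 3 stops wider (brighter).
Shutter speed: 1/30 → 1/60 → 1/125 → 1/250 → 1/500 — 4 stops shorter (darker).
Net change so far: 1 stop darker. Offset with the ISO: 400 → 800.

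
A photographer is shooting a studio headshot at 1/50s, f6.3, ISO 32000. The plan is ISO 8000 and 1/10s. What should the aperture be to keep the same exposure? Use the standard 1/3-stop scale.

ISO: 32000 → 25600 → 20000 → 16000 → 12800 → 10000 → 8000 — 2 stops dropped (darker).
Shutter speed: 1/50 → 1/40 → 1/30 → 1/25 → 1/20 → 1/15 → 1/13 → 1/10 — 2 1/3 stops slower (brighter).
Net change so far: 1/3 stop brighter. Offset with the aperture: f/6.3 → f/7.1.

f/7.1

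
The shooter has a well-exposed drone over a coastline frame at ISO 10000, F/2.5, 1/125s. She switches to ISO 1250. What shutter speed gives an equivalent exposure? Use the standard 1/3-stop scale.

1/15s

ISO: 10000 → 8000 → 6400 → 5000 → 4000 → 3200 → 2500 → 2000 → 1600 → 1250 — 3 stops lower (darker).
Need 3 stops brighter from the shutter speed: 1/125 → 1/100 → 1/80 → 1/60 → 1/50 → 1/40 → 1/30 → 1/25 → 1/20 → 1/15.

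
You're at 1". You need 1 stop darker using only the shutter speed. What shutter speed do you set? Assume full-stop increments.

Shutter speed: 1 → 1/2 — 1 stop shorter (darker).

1/2s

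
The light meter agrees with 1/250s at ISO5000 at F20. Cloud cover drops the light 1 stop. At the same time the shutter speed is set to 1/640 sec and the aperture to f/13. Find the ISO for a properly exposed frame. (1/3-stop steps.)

Scene light: 1 stop darker.
Shutter speed: 1/250 → 1/320 → 1/400 → 1/500 → 1/640 — 1 1/3 stops shorter (darker).
Aperture: f/20 → f/18 → f/16 → f/14 → f/13 — 1 1/3 stops larger aperture (brighter).
Net so far: 1 stop darker. ISO: 5000 → 6400 → 8000 → 10000.

ISO 10000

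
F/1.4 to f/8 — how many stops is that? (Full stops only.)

f/1.4 → f/2 → f/2.8 → f/4 → f/5.6 → f/8 — count the steps: 5 stops.

5 stops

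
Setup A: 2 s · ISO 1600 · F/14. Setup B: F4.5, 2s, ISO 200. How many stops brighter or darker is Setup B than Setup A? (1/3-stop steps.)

1/3 stop brighter

Aperture: f/14 → f/13 → f/11 → f/10 → f/9 → f/8 → f/7.1 → f/6.3 → f/5.6 → f/5 → f/4.5 — 3 1/3 stops larger aperture (brighter).
Shutter speed: unchanged.
ISO: 1600 → 1250 → 1000 → 800 → 640 → 500 → 400 → 320 → 250 → 200 — 3 stops dropped (darker).
Net: +3 1/3 −3 = +1/3 stops.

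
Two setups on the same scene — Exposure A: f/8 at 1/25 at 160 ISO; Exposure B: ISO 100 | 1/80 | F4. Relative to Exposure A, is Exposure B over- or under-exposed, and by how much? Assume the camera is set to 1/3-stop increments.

Aperture: f/8 → f/7.1 → f/6.3 → f/5.6 → f/5 → f/4.5 → f/4 — 2 stops wider (brighter).
Shutter speed: 1/25 → 1/30 → 1/40 → 1/50 → 1/60 → 1/80 — 1 2/3 stops faster (darker).
ISO: 160 → 125 → 100 — 2/3 stop lower (darker).
Net: +2 −1 2/3 −2/3 = −1/3 stops.

1/3 stop darker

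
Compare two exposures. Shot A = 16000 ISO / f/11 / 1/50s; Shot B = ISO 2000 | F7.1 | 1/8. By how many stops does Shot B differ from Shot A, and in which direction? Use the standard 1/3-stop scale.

1 stop brighter

Aperture: f/11 → f/10 → f/9 → f/8 → f/7.1 — 1 1/3 stops wider (brighter).
Shutter speed: 1/50 → 1/40 → 1/30 → 1/25 → 1/20 → 1/15 → 1/13 → 1/10 → 1/8 — 2 2/3 stops longer (brighter).
ISO: 16000 → 12800 → 10000 → 8000 → 6400 → 5000 → 4000 → 3200 → 2500 → 2000 — 3 stops dropped (darker).
Net: +1 1/3 +2 2/3 −3 = +1 stop.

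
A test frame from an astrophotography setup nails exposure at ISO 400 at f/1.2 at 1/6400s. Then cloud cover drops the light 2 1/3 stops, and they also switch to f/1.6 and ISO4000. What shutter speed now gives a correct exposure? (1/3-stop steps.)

Scene light: 2 1/3 stops darker.
Aperture: f/1.2 → f/1.4 → f/1.6 — 2/3 stop stopped down (darker).
ISO: 400 → 500 → 640 → 800 → 1000 → 1250 → 1600 → 2000 → 2500 → 3200 → 4000 — 3 1/3 stops higher (brighter).
Net so far: 1/3 stop brighter. Shutter speed: 1/6400 → 1/8000.

1/8000s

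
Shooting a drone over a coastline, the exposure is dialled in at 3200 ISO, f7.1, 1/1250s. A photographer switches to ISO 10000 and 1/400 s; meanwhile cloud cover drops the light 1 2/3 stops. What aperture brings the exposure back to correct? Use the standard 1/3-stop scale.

Scene light: 1 2/3 stops darker.
ISO: 3200 → 4000 → 5000 → 6400 → 8000 → 10000 — 1 2/3 stops raised (brighter).
Shutter speed: 1/1250 → 1/1000 → 1/800 → 1/640 → 1/500 → 1/400 — 1 2/3 stops longer (brighter).
Net so far: 1 2/3 stops brighter. Aperture: f/7.1 → f/8 → f/9 → f/10 → f/11 → f/13.

f/13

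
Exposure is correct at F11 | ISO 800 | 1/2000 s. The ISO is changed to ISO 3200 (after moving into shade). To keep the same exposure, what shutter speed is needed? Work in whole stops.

1/8000s

ISO: 800 → 1600 → 3200 — 2 stops higher (brighter).
Need 2 stops darker from the shutter speed: 1/2000 → 1/4000 → 1/8000.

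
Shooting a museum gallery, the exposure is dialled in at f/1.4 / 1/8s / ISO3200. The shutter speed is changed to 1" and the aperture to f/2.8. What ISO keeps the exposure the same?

Shutter speed: 1/8 → 1/4 → 1/2 → 1 — 3 stops slower (brighter).
Aperture: f/1.4 → f/2 → f/2.8 — 2 stops smaller aperture (darker).
Net change so far: 1 stop brighter. Offset with the ISO: 3200 → 1600.

ISO 1600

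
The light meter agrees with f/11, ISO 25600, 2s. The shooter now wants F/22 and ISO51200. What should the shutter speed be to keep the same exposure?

4 s

Aperture: f/11 → f/16 → f/22 — 2 stops narrower (darker).
ISO: 25600 → 51200 — 1 stop higher (brighter).
Net change so far: 1 stop darker. Offset with the shutter speed: 2 → 4.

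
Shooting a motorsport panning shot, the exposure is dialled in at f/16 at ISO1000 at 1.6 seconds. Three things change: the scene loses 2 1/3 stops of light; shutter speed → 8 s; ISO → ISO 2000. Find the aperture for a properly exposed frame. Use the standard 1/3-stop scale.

f/22

Scene light: 2 1/3 stops darker.
Shutter speed: 1.6 → 2 → 2.5 → 3.2 → 4 → 5 → 6 → 8 — 2 1/3 stops longer (brighter).
ISO: 1000 → 1250 → 1600 → 2000 — 1 stop raised (brighter).
Net so far: 1 stop brighter. Aperture: f/16 → f/18 → f/20 → f/22.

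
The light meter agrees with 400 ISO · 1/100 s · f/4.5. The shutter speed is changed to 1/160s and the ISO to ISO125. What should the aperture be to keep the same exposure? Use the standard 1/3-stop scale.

f/2

Shutter speed: 1/100 → 1/125 → 1/160 — 2/3 stop faster (darker).
ISO: 400 → 320 → 250 → 200 → 160 → 125 — 1 2/3 stops lower (darker).
Net change so far: 2 1/3 stops darker. Offset with the aperture: f/4.5 → f/4 → f/3.5 → f/3.2 → f/2.8 → f/2.5 → f/2.2 → f/2.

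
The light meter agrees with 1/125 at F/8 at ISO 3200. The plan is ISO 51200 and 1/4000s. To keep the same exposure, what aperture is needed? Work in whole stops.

f/5.6

ISO: 3200 → 6400 → 12800 → 25600 → 51200 — 4 stops raised (brighter).
Shutter speed: 1/125 → 1/250 → 1/500 → 1/1000 → 1/2000 → 1/4000 — 5 stops shorter (darker).
Net change so far: 1 stop darker. Offset with the aperture: f/8 → f/5.6.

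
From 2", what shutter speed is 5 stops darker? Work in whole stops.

1/15s

Shutter speed: 2 → 1 → 1/2 → 1/4 → 1/8 → 1/15 — 5 stops shorter (darker).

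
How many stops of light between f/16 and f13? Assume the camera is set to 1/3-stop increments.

f/16 → f/14 → f/13 — count the steps: 2 third-stops = 2/3 stop.

2/3 stop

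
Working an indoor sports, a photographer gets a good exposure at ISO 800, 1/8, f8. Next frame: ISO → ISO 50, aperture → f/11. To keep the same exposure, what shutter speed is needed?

4 s

ISO: 800 → 400 → 200 → 100 → 50 — 4 stops lower (darker).
Aperture: f/8 → f/11 — 1 stop narrower (darker).
Net change so far: 5 stops darker. Offset with the shutter speed: 1/8 → 1/4 → 1/2 → 1 → 2 → 4.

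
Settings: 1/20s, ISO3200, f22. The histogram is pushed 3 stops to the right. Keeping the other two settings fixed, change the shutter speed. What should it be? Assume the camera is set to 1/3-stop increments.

Overexposed by 3 stops → need 3 stops darker.
Shutter speed: 1/20 → 1/25 → 1/30 → 1/40 → 1/50 → 1/60 → 1/80 → 1/100 → 1/125 → 1/160.

1/160s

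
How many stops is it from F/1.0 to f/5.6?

5 stops

f/1.0 → f/1.4 → f/2 → f/2.8 → f/4 → f/5.6 — count the steps: 5 stops.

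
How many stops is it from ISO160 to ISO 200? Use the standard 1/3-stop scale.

1/3 stop

160 → 200 — count the steps: 1 third-stops = 1/3 stop.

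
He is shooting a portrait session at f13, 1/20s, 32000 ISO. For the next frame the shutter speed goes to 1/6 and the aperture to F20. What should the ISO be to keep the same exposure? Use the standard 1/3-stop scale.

Shutter speed: 1/20 → 1/15 → 1/13 → 1/10 → 1/8 → 1/6 — 1 2/3 stops slower (brighter).
Aperture: f/13 → f/14 → f/16 → f/18 → f/20 — 1 1/3 stops narrower (darker).
Net change so far: 1/3 stop brighter. Offset with the ISO: 32000 → 25600.

ISO 25600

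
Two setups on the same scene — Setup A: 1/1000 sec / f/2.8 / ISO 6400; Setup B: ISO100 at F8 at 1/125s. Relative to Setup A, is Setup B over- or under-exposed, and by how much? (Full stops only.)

6 stops darker

Aperture: f/2.8 → f/4 → f/5.6 → f/8 — 3 stops smaller aperture (darker).
Shutter speed: 1/1000 → 1/500 → 1/250 → 1/125 — 3 stops slower (brighter).
ISO: 6400 → 3200 → 1600 → 800 → 400 → 200 → 100 — 6 stops lower (darker).
Net: −3 +3 −6 = −6 stops.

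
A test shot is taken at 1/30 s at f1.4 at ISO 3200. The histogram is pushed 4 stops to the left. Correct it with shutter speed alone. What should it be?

Underexposed by 4 stops → need 4 stops brighter.
Shutter speed: 1/30 → 1/15 → 1/8 → 1/4 → 1/2.

1/2s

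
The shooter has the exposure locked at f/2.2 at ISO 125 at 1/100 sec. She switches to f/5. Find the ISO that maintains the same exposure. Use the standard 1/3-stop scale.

Aperture: f/2.2 → f/2.5 → f/2.8 → f/3.2 → f/3.5 → f/4 → f/4.5 → f/5 — 2 1/3 stops stopped down (darker).
Need 2 1/3 stops brighter from the ISO: 125 → 160 → 200 → 250 → 320 → 400 → 500 → 640.

ISO 640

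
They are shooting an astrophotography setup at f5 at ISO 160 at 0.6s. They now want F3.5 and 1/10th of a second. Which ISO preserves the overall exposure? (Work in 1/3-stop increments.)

Aperture: f/5 → f/4.5 → f/4 → f/3.5 — 1 stop larger aperture (brighter).
Shutter speed: 0.6 → 0.5 → 0.4 → 0.3 → 1/4 → 1/5 → 1/6 → 1/8 → 1/10 — 2 2/3 stops shorter (darker).
Net change so far: 1 2/3 stops darker. Offset with the ISO: 160 → 200 → 250 → 320 → 400 → 500.

ISO 500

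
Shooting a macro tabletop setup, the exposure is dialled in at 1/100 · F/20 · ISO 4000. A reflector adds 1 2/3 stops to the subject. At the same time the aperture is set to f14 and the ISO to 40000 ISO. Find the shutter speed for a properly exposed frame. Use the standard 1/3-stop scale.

Scene light: 1 2/3 stops brighter.
Aperture: f/20 → f/18 → f/16 → f/14 — 1 stop larger aperture (brighter).
ISO: 4000 → 5000 → 6400 → 8000 → 10000 → 12800 → 16000 → 20000 → 25600 → 32000 → 40000 — 3 1/3 stops raised (brighter).
Net so far: 6 stops brighter. Shutter speed: 1/100 → 1/125 → 1/160 → 1/200 → 1/250 → 1/320 → 1/400 → 1/500 → 1/640 → 1/800 → 1/1000 → 1/1250 → 1/1600 → 1/2000 → 1/2500 → 1/3200 → 1/4000 → 1/5000 → 1/6400.

1/6400s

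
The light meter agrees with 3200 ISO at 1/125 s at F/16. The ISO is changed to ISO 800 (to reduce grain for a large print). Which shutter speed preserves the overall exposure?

ISO: 3200 → 1600 → 800 — 2 stops dropped (darker).
Need 2 stops brighter from the shutter speed: 1/125 → 1/60 → 1/30.

1/30s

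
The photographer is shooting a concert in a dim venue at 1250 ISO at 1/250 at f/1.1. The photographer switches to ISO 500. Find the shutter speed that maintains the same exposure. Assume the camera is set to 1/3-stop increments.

1/100s

ISO: 1250 → 1000 → 800 → 640 → 500 — 1 1/3 stops dropped (darker).
Need 1 1/3 stops brighter from the shutter speed: 1/250 → 1/200 → 1/160 → 1/125 → 1/100.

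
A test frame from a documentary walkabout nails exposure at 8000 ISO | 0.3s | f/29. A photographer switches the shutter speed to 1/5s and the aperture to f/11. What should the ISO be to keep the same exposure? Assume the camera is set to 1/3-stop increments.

ISO 2000

Shutter speed: 0.3 → 1/4 → 1/5 — 2/3 stop faster (darker).
Aperture: f/29 → f/25 → f/22 → f/20 → f/18 → f/16 → f/14 → f/13 → f/11 — 2 2/3 stops larger aperture (brighter).
Net change so far: 2 stops brighter. Offset with the ISO: 8000 → 6400 → 5000 → 4000 → 3200 → 2500 → 2000.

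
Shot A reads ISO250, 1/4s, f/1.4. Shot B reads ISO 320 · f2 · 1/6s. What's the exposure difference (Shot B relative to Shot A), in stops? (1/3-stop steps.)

Aperture: f/1.4 → f/1.6 → f/1.8 → f/2 — 1 stop stopped down (darker).
Shutter speed: 1/4 → 1/5 → 1/6 — 2/3 stop faster (darker).
ISO: 250 → 320 — 1/3 stop raised (brighter).
Net: −1 −2/3 +1/3 = −1 1/3 stops.

1 1/3 stops darker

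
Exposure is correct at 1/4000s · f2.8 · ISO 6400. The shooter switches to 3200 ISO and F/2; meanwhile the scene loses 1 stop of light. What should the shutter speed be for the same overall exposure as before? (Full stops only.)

1/2000s

Scene light: 1 stop darker.
ISO: 6400 → 3200 — 1 stop lower (darker).
Aperture: f/2.8 → f/2 — 1 stop wider (brighter).
Net so far: 1 stop darker. Shutter speed: 1/4000 → 1/2000.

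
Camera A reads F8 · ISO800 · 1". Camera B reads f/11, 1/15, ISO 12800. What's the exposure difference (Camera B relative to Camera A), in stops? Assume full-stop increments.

1 stop darker

Aperture: f/8 → f/11 — 1 stop narrower (darker).
Shutter speed: 1 → 1/2 → 1/4 → 1/8 → 1/15 — 4 stops shorter (darker).
ISO: 800 → 1600 → 3200 → 6400 → 12800 — 4 stops raised (brighter).
Net: −1 −4 +4 = −1 stop.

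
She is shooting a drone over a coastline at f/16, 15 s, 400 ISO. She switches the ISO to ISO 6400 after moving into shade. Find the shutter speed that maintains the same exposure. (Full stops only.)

ISO: 400 → 800 → 1600 → 3200 → 6400 — 4 stops raised (brighter).
Need 4 stops darker from the shutter speed: 15 → 8 → 4 → 2 → 1.

1 s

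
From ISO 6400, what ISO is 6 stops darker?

ISO 100

ISO: 6400 → 3200 → 1600 → 800 → 400 → 200 → 100 — 6 stops lower (darker).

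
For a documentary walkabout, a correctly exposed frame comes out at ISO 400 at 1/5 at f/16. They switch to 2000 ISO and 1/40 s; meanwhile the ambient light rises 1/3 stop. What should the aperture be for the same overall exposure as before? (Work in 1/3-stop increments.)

Scene light: 1/3 stop brighter.
ISO: 400 → 500 → 640 → 800 → 1000 → 1250 → 1600 → 2000 — 2 1/3 stops raised (brighter).
Shutter speed: 1/5 → 1/6 → 1/8 → 1/10 → 1/13 → 1/15 → 1/20 → 1/25 → 1/30 → 1/40 — 3 stops shorter (darker).
Net so far: 1/3 stop darker. Aperture: f/16 → f/14.

f/14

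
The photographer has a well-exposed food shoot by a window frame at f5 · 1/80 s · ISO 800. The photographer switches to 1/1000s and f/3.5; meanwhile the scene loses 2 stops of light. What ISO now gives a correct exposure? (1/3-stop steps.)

Scene light: 2 stops darker.
Shutter speed: 1/80 → 1/100 → 1/125 → 1/160 → 1/200 → 1/250 → 1/320 → 1/400 → 1/500 → 1/640 → 1/800 → 1/1000 — 3 2/3 stops shorter (darker).
Aperture: f/5 → f/4.5 → f/4 → f/3.5 — 1 stop larger aperture (brighter).
Net so far: 4 2/3 stops darker. ISO: 800 → 1000 → 1250 → 1600 → 2000 → 2500 → 3200 → 4000 → 5000 → 6400 → 8000 → 10000 → 12800 → 16000 → 20000.

ISO 20000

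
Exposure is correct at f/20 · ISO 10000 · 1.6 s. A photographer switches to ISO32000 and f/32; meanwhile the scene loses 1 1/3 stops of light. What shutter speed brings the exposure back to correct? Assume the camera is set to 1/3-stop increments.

Scene light: 1 1/3 stops darker.
ISO: 10000 → 12800 → 16000 → 20000 → 25600 → 32000 — 1 2/3 stops higher (brighter).
Aperture: f/20 → f/22 → f/25 → f/29 → f/32 — 1 1/3 stops narrower (darker).
Net so far: 1 stop darker. Shutter speed: 1.6 → 2 → 2.5 → 3.2.

3.2 s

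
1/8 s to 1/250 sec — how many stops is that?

5 stops

1/8 → 1/15 → 1/30 → 1/60 → 1/125 → 1/250 — count the steps: 5 stops.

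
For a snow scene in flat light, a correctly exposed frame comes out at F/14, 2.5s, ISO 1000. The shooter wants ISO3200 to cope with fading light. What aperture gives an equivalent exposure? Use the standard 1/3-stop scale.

f/25

ISO: 1000 → 1250 → 1600 → 2000 → 2500 → 3200 — 1 2/3 stops raised (brighter).
Need 1 2/3 stops darker from the aperture: f/14 → f/16 → f/18 → f/20 → f/22 → f/25.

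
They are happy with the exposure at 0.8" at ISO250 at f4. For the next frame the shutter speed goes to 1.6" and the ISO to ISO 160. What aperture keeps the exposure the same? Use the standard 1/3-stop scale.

f/4.5

Shutter speed: 0.8 → 1 → 1.3 → 1.6 — 1 stop longer (brighter).
ISO: 250 → 200 → 160 — 2/3 stop lower (darker).
Net change so far: 1/3 stop brighter. Offset with the aperture: f/4 → f/4.5.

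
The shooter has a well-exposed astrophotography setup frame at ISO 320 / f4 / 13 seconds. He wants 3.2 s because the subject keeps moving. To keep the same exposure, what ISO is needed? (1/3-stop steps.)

ISO 1250

Shutter speed: 13 → 10 → 8 → 6 → 5 → 4 → 3.2 — 2 stops shorter (darker).
Need 2 stops brighter from the ISO: 320 → 400 → 500 → 640 → 800 → 1000 → 1250.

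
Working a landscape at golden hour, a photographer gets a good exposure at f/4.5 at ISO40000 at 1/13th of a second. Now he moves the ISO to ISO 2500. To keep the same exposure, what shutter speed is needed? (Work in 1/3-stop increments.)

1.3 s

ISO: 40000 → 32000 → 25600 → 20000 → 16000 → 12800 → 10000 → 8000 → 6400 → 5000 → 4000 → 3200 → 2500 — 4 stops lower (darker).
Need 4 stops brighter from the shutter speed: 1/13 → 1/10 → 1/8 → 1/6 → 1/5 → 1/4 → 0.3 → 0.4 → 0.5 → 0.6 → 0.8 → 1 → 1.3.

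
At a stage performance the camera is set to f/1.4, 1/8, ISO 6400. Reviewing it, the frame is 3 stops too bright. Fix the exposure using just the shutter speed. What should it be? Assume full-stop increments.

1/60s

Overexposed by 3 stops → need 3 stops darker.
Shutter speed: 1/8 → 1/15 → 1/30 → 1/60.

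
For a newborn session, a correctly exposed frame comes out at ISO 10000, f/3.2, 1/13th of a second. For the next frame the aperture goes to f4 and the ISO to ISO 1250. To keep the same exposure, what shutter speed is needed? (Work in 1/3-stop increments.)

1 s

Aperture: f/3.2 → f/3.5 → f/4 — 2/3 stop smaller aperture (darker).
ISO: 10000 → 8000 → 6400 → 5000 → 4000 → 3200 → 2500 → 2000 → 1600 → 1250 — 3 stops dropped (darker).
Net change so far: 3 2/3 stops darker. Offset with the shutter speed: 1/13 → 1/10 → 1/8 → 1/6 → 1/5 → 1/4 → 0.3 → 0.4 → 0.5 → 0.6 → 0.8 → 1.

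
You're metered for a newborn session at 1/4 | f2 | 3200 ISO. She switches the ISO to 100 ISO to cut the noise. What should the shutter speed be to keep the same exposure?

8 s

ISO: 3200 → 1600 → 800 → 400 → 200 → 100 — 5 stops dropped (darker).
Need 5 stops brighter from the shutter speed: 1/4 → 1/2 → 1 → 2 → 4 → 8.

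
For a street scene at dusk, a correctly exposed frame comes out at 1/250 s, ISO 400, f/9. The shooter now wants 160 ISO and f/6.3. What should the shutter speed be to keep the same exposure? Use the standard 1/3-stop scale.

1/200s

ISO: 400 → 320 → 250 → 200 → 160 — 1 1/3 stops lower (darker).
Aperture: f/9 → f/8 → f/7.1 → f/6.3 — 1 stop larger aperture (brighter).
Net change so far: 1/3 stop darker. Offset with the shutter speed: 1/250 → 1/200.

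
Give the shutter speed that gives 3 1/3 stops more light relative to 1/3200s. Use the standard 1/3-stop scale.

Shutter speed: 1/3200 → 1/2500 → 1/2000 → 1/1600 → 1/1250 → 1/1000 → 1/800 → 1/640 → 1/500 → 1/400 → 1/320 — 3 1/3 stops slower (brighter).

1/320s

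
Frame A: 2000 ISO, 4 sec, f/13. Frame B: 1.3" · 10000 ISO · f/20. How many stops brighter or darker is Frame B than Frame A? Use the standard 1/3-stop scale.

Aperture: f/13 → f/14 → f/16 → f/18 → f/20 — 1 1/3 stops stopped down (darker).
Shutter speed: 4 → 3.2 → 2.5 → 2 → 1.6 → 1.3 — 1 2/3 stops shorter (darker).
ISO: 2000 → 2500 → 3200 → 4000 → 5000 → 6400 → 8000 → 10000 — 2 1/3 stops higher (brighter).
Net: −1 1/3 −1 2/3 +2 1/3 = −2/3 stops.

2/3 stop darker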